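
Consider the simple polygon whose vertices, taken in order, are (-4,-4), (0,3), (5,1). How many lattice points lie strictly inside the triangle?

Using the shoelace formula, 2A = |[(-4)·3 − 0·(-4)] + [0·1 − 5·3] + [5·(-4) − (-4)·1]| = 43, so the area is 43/2.
Along each edge there are gcd(|Δx|,|Δy|)+1 lattice points, so counting each shared vertex once the boundary has gcd(4,7) + gcd(5,2) + gcd(9,5) = 1+1+1 = 3.
By Pick's theorem A = I + B/2 − 1, so I = 43/2 − 3/2 + 1 = 21.

21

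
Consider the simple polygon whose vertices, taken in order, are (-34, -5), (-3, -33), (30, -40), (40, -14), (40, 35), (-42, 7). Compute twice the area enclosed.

7555

Using the shoelace formula, 2A = |((-34)·(-33) − (-3)·(-5)) + ((-3)·(-40) − 30·(-33)) + (30·(-14) − 40·(-40)) + (40·35 − 40·(-14)) + (40·7 − (-42)·35) + ((-42)·(-5) − (-34)·7)| = 7555, so the area is 7555/2.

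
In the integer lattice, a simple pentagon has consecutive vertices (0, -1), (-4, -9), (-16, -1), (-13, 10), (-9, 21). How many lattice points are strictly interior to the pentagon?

Using the shoelace formula, 2A = |(0·(-9) − (-4)·(-1)) + ((-4)·(-1) − (-16)·(-9)) + ((-16)·10 − (-13)·(-1)) + ((-13)·21 − (-9)·10) + ((-9)·(-1) − 0·21)| = 491, so the area is 491/2.
Along each edge there are gcd(|Δx|,|Δy|)+1 lattice points, so counting each shared vertex once the boundary has gcd(4,8) + gcd(12,8) + gcd(3,11) + gcd(4,11) + gcd(9,22) = 4+4+1+1+1 = 11.
By Pick's theorem A = I + B/2 − 1, so I = 491/2 − 11/2 + 1 = 241.

241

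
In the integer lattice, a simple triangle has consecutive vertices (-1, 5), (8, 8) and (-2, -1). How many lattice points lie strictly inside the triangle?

The shoelace formula gives twice the area as |((-1)·8 − 8·5) + (8·(-1) − (-2)·8) + ((-2)·5 − (-1)·(-1))| = 51, so the area is 25.5.
Along each edge there are gcd(|Δx|,|Δy|)+1 lattice points, so counting each shared vertex once the boundary has gcd(9,3) + gcd(10,9) + gcd(1,6) = 3+1+1 = 5.
Pick's theorem gives I = A − B/2 + 1 = 25.5 − 5/2 + 1 = 24.

24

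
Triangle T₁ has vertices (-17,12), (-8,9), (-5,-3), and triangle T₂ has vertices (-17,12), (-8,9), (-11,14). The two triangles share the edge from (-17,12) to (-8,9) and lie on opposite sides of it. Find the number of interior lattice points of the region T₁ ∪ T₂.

64

The union is the simple quadrilateral with vertices (-17,12), (-5,-3), (-8,9), (-11,14) in order.
By the shoelace formula, twice the signed area is |((-17)·(-3) − (-5)·12) + ((-5)·9 − (-8)·(-3)) + ((-8)·14 − (-11)·9) + ((-11)·12 − (-17)·14)| = 135, so the area is 67.5.
Along each edge there are gcd(|Δx|,|Δy|)+1 lattice points, so counting each shared vertex once the boundary has gcd(12,15) + gcd(3,12) + gcd(3,5) + gcd(6,2) = 3+3+1+2 = 9.
By Pick's theorem I = A − B/2 + 1 = 67.5 − 9/2 + 1 = 64.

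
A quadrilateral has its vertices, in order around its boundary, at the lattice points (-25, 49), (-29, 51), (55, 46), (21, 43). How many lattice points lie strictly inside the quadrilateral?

By the shoelace formula, twice the signed area is |[(-25)·51 − (-29)·49] + [(-29)·46 − 55·51] + [55·43 − 21·46] + [21·49 − (-25)·43]| = 490, so the area is 245.
Along each edge there are gcd(|Δx|,|Δy|)+1 lattice points, so counting each shared vertex once the boundary has gcd(4,2) + gcd(84,5) + gcd(34,3) + gcd(46,6) = 2+1+1+2 = 6.
Pick's theorem gives I = A − B/2 + 1 = 245 − 6/2 + 1 = 243.

243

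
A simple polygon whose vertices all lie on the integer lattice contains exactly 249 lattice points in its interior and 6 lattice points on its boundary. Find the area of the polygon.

251

Pick's theorem states A = I + B/2 − 1, so A = 249 + 6/2 − 1 = 251.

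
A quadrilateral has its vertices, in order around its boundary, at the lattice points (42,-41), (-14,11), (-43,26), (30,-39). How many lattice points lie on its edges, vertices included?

Summing gcd(|Δx|,|Δy|) over the edges gives the boundary count: gcd(56,52) + gcd(29,15) + gcd(73,65) + gcd(12,2) = 4+1+1+2 = 8.

8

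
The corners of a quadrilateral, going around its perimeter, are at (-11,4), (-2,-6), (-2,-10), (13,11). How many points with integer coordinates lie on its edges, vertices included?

9

Summing gcd(|Δx|,|Δy|) over the edges gives the boundary count: gcd(9,10) + gcd(0,4) + gcd(15,21) + gcd(24,7) = 1+4+3+1 = 9.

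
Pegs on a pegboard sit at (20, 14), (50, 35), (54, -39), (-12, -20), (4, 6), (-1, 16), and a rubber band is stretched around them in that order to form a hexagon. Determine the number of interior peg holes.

By the shoelace formula, twice the signed area is |[20·35 − 50·14] + [50·(-39) − 54·35] + [54·(-20) − (-12)·(-39)] + [(-12)·6 − 4·(-20)] + [4·16 − (-1)·6] + [(-1)·14 − 20·16]| = 5644, so the area is 2822.
Summing gcd(|Δx|,|Δy|) over the edges gives the boundary count: gcd(30,21) + gcd(4,74) + gcd(66,19) + gcd(16,26) + gcd(5,10) + gcd(21,2) = 3+2+1+2+5+1 = 14.
By Pick's theorem A = I + B/2 − 1, so I = 2822 − 14/2 + 1 = 2816.

2816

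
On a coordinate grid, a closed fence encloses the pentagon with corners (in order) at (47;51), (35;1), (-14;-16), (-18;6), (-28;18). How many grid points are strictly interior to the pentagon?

2539

By the shoelace formula, twice the signed area is |(47·1 − 35·51) + (35·(-16) − (-14)·1) + ((-14)·6 − (-18)·(-16)) + ((-18)·18 − (-28)·6) + ((-28)·51 − 47·18)| = 5086, so the area is 2543.
The number of boundary lattice points is Σ gcd(|Δx|,|Δy|) = gcd(12,50) + gcd(49,17) + gcd(4,22) + gcd(10,12) + gcd(75,33) = 2+1+2+2+3 = 10.
Pick's theorem gives I = A − B/2 + 1 = 2543 − 10/2 + 1 = 2539.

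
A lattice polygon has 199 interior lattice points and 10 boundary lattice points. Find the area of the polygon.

Pick's theorem states A = I + B/2 − 1, so A = 199 + 10/2 − 1 = 203.

203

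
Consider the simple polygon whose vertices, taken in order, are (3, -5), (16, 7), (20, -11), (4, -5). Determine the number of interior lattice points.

Using the shoelace formula, 2A = |[3·7 − 16·(-5)] + [16·(-11) − 20·7] + [20·(-5) − 4·(-11)] + [4·(-5) − 3·(-5)]| = 276, so the area is 138.
The number of boundary lattice points is Σ gcd(|Δx|,|Δy|) = gcd(13,12) + gcd(4,18) + gcd(16,6) + gcd(1,0) = 1+2+2+1 = 6.
Pick's theorem gives I = A − B/2 + 1 = 138 − 6/2 + 1 = 136.

136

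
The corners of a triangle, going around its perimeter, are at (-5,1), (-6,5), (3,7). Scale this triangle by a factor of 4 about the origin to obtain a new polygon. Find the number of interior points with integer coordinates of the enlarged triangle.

297

By the shoelace formula, twice the signed area is |((-5)·5 − (-6)·1) + ((-6)·7 − 3·5) + (3·1 − (-5)·7)| = 38, so the area is 19.
The number of boundary lattice points is Σ gcd(|Δx|,|Δy|) = gcd(1,4) + gcd(9,2) + gcd(8,6) = 1+1+2 = 4.
Scaling by 4 multiplies the area by 4² = 16 (so the new area is 304) and multiplies the boundary lattice-point count by 4, giving 16.
By Pick's theorem, the interior count of the dilated polygon is 304 − 16/2 + 1 = 297.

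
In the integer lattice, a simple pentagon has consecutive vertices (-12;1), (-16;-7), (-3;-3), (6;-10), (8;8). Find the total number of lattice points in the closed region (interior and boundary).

Using the shoelace formula, 2A = |[(-12)·(-7) − (-16)·1] + [(-16)·(-3) − (-3)·(-7)] + [(-3)·(-10) − 6·(-3)] + [6·8 − 8·(-10)] + [8·1 − (-12)·8]| = 407, so the area is 203.5.
The number of boundary lattice points is Σ gcd(|Δx|,|Δy|) = gcd(4,8) + gcd(13,4) + gcd(9,7) + gcd(2,18) + gcd(20,7) = 4+1+1+2+1 = 9.
Pick's theorem gives I = A − B/2 + 1 = 203.5 − 9/2 + 1 = 200, so the closed region contains I + B = 200 + 9 = 209 lattice points.

209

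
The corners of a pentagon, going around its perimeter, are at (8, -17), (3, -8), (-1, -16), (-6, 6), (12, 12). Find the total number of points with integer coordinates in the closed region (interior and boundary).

By the shoelace formula, twice the signed area is |[8·(-8) − 3·(-17)] + [3·(-16) − (-1)·(-8)] + [(-1)·6 − (-6)·(-16)] + [(-6)·12 − 12·6] + [12·(-17) − 8·12]| = 615, so the area is 615/2.
Along each edge there are gcd(|Δx|,|Δy|)+1 lattice points, so counting each shared vertex once the boundary has gcd(5,9) + gcd(4,8) + gcd(5,22) + gcd(18,6) + gcd(4,29) = 1+4+1+6+1 = 13.
Pick's theorem gives I = A − B/2 + 1 = 615/2 − 13/2 + 1 = 302, so the closed region contains I + B = 302 + 13 = 315 lattice points.

315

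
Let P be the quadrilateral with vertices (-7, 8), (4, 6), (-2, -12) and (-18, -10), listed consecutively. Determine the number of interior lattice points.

256

The shoelace formula gives twice the area as |[(-7)·6 − 4·8] + [4·(-12) − (-2)·6] + [(-2)·(-10) − (-18)·(-12)] + [(-18)·8 − (-7)·(-10)]| = 520, so the area is 260.
The number of boundary lattice points is Σ gcd(|Δx|,|Δy|) = gcd(11,2) + gcd(6,18) + gcd(16,2) + gcd(11,18) = 1+6+2+1 = 10.
By Pick's theorem A = I + B/2 − 1, so I = 260 − 10/2 + 1 = 256.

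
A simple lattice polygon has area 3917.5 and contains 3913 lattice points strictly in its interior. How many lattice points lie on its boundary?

Pick's theorem gives A = I + B/2 − 1, so B = 2(A − I + 1) = 2(3917.5 − 3913 + 1) = 11.

11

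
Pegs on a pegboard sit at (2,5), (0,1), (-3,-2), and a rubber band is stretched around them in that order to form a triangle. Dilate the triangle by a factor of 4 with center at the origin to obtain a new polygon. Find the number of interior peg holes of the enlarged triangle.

The shoelace formula gives twice the area as |(2·1 − 0·5) + (0·(-2) − (-3)·1) + ((-3)·5 − 2·(-2))| = 6, so the area is 3.
Along each edge there are gcd(|Δx|,|Δy|)+1 lattice points, so counting each shared vertex once the boundary has gcd(2,4) + gcd(3,3) + gcd(5,7) = 2+3+1 = 6.
Scaling by 4 multiplies the area by 4² = 16 (so the new area is 48) and multiplies the boundary lattice-point count by 4, giving 24.
By Pick's theorem, the interior count of the dilated polygon is 48 − 24/2 + 1 = 37.

37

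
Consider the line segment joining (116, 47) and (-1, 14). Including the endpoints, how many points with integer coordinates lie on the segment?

4

The number of lattice points on a segment between lattice points is gcd(|Δx|,|Δy|) + 1 = gcd(117,33) + 1 = 3 + 1 = 4.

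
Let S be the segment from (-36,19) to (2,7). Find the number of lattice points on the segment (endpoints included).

3

The number of lattice points on a segment between lattice points is gcd(|Δx|,|Δy|) + 1 = gcd(38,12) + 1 = 2 + 1 = 3.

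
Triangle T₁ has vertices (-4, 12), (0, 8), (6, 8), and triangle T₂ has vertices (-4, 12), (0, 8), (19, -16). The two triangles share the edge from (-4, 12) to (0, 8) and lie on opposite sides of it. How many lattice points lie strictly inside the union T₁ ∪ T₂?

The union is the simple quadrilateral with vertices (-4, 12), (6, 8), (0, 8), (19, -16) in order.
Using the shoelace formula, 2A = |[(-4)·8 − 6·12] + [6·8 − 0·8] + [0·(-16) − 19·8] + [19·12 − (-4)·(-16)]| = 44, so the area is 22.
Along each edge there are gcd(|Δx|,|Δy|)+1 lattice points, so counting each shared vertex once the boundary has gcd(10,4) + gcd(6,0) + gcd(19,24) + gcd(23,28) = 2+6+1+1 = 10.
By Pick's theorem I = A − B/2 + 1 = 22 − 10/2 + 1 = 18.

18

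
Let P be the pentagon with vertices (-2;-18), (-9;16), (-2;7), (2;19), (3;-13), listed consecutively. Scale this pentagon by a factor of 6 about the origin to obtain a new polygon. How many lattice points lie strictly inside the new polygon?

7885

Using the shoelace formula, 2A = |[(-2)·16 − (-9)·(-18)] + [(-9)·7 − (-2)·16] + [(-2)·19 − 2·7] + [2·(-13) − 3·19] + [3·(-18) − (-2)·(-13)]| = 440, so the area is 220.
Along each edge there are gcd(|Δx|,|Δy|)+1 lattice points, so counting each shared vertex once the boundary has gcd(7,34) + gcd(7,9) + gcd(4,12) + gcd(1,32) + gcd(5,5) = 1+1+4+1+5 = 12.
Scaling by 6 multiplies the area by 6² = 36 (so the new area is 7920) and multiplies the boundary lattice-point count by 6, giving 72.
By Pick's theorem, the interior count of the dilated polygon is 7920 − 72/2 + 1 = 7885.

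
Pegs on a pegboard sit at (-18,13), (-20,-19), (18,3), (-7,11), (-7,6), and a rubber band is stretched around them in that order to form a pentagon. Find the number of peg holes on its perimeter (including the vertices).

The number of boundary lattice points is Σ gcd(|Δx|,|Δy|) = gcd(2,32) + gcd(38,22) + gcd(25,8) + gcd(0,5) + gcd(11,7) = 2+2+1+5+1 = 11.

11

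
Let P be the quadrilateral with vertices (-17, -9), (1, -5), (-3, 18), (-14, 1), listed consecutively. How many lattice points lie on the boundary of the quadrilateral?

5

Summing gcd(|Δx|,|Δy|) over the edges gives the boundary count: gcd(18,4) + gcd(4,23) + gcd(11,17) + gcd(3,10) = 2+1+1+1 = 5.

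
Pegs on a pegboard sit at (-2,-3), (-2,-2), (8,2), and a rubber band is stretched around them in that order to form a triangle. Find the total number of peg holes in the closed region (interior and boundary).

10

The shoelace formula gives twice the area as |[(-2)·(-2) − (-2)·(-3)] + [(-2)·2 − 8·(-2)] + [8·(-3) − (-2)·2]| = 10, so the area is 5.
Summing gcd(|Δx|,|Δy|) over the edges gives the boundary count: gcd(0,1) + gcd(10,4) + gcd(10,5) = 1+2+5 = 8.
Pick's theorem gives I = A − B/2 + 1 = 5 − 8/2 + 1 = 2, so the closed region contains I + B = 2 + 8 = 10 lattice points.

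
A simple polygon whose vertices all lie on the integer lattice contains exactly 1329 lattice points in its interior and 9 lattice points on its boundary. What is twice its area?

2665

Pick's theorem states A = I + B/2 − 1, so A = 1329 + 9/2 − 1 = 2665/2.
Hence 2A = 2665.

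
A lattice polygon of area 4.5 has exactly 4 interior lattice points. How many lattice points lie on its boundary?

3

Pick's theorem gives A = I + B/2 − 1, so B = 2(A − I + 1) = 2(4.5 − 4 + 1) = 3.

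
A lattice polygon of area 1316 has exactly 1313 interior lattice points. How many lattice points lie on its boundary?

Pick's theorem gives A = I + B/2 − 1, so B = 2(A − I + 1) = 2(1316 − 1313 + 1) = 8.

8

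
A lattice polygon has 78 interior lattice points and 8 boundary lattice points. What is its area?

By Pick's theorem, A = I + B/2 − 1 = 78 + 8/2 − 1 = 81.

81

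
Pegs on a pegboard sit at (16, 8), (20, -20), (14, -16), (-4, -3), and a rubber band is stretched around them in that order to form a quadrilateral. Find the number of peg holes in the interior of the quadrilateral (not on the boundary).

302

Using the shoelace formula, 2A = |(16·(-20) − 20·8) + (20·(-16) − 14·(-20)) + (14·(-3) − (-4)·(-16)) + ((-4)·8 − 16·(-3))| = 610, so the area is 305.
Summing gcd(|Δx|,|Δy|) over the edges gives the boundary count: gcd(4,28) + gcd(6,4) + gcd(18,13) + gcd(20,11) = 4+2+1+1 = 8.
By Pick's theorem A = I + B/2 − 1, so I = 305 − 8/2 + 1 = 302.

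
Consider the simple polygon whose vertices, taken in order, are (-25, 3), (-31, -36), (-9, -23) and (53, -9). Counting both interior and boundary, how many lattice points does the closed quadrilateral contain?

The shoelace formula gives twice the area as |((-25)·(-36) − (-31)·3) + ((-31)·(-23) − (-9)·(-36)) + ((-9)·(-9) − 53·(-23)) + (53·3 − (-25)·(-9))| = 2616, so the area is 1308.
The number of boundary lattice points is Σ gcd(|Δx|,|Δy|) = gcd(6,39) + gcd(22,13) + gcd(62,14) + gcd(78,12) = 3+1+2+6 = 12.
Pick's theorem gives I = A − B/2 + 1 = 1308 − 12/2 + 1 = 1303, so the closed region contains I + B = 1303 + 12 = 1315 lattice points.

1315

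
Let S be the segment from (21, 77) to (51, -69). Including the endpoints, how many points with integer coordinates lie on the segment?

The number of lattice points on a segment between lattice points is gcd(|Δx|,|Δy|) + 1 = gcd(30,146) + 1 = 2 + 1 = 3.

3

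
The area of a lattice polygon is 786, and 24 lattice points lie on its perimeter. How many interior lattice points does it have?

775

From Pick's theorem, I = A − B/2 + 1 = 786 − 24/2 + 1 = 775.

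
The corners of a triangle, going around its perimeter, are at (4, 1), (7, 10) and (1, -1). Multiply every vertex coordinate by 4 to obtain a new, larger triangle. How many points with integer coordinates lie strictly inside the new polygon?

159

Using the shoelace formula, 2A = |[4·10 − 7·1] + [7·(-1) − 1·10] + [1·1 − 4·(-1)]| = 21, so the area is 10.5.
Summing gcd(|Δx|,|Δy|) over the edges gives the boundary count: gcd(3,9) + gcd(6,11) + gcd(3,2) = 3+1+1 = 5.
Scaling by 4 multiplies the area by 4² = 16 (so the new area is 168) and multiplies the boundary lattice-point count by 4, giving 20.
By Pick's theorem, the interior count of the dilated polygon is 168 − 20/2 + 1 = 159.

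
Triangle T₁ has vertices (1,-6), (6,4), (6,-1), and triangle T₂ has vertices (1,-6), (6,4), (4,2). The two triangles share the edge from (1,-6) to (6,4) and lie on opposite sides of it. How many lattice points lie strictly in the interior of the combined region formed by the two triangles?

The union is the simple quadrilateral with vertices (1,-6), (6,-1), (6,4), (4,2) in order.
Using the shoelace formula, 2A = |(1·(-1) − 6·(-6)) + (6·4 − 6·(-1)) + (6·2 − 4·4) + (4·(-6) − 1·2)| = 35, so the area is 17.5.
Along each edge there are gcd(|Δx|,|Δy|)+1 lattice points, so counting each shared vertex once the boundary has gcd(5,5) + gcd(0,5) + gcd(2,2) + gcd(3,8) = 5+5+2+1 = 13.
By Pick's theorem I = A − B/2 + 1 = 17.5 − 13/2 + 1 = 12.

12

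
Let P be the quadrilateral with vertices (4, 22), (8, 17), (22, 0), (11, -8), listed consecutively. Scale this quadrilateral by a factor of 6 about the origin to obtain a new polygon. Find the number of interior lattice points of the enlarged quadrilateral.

6901

By the shoelace formula, twice the signed area is |(4·17 − 8·22) + (8·0 − 22·17) + (22·(-8) − 11·0) + (11·22 − 4·(-8))| = 384, so the area is 192.
Along each edge there are gcd(|Δx|,|Δy|)+1 lattice points, so counting each shared vertex once the boundary has gcd(4,5) + gcd(14,17) + gcd(11,8) + gcd(7,30) = 1+1+1+1 = 4.
Scaling by 6 multiplies the area by 6² = 36 (so the new area is 6912) and multiplies the boundary lattice-point count by 6, giving 24.
By Pick's theorem, the interior count of the dilated polygon is 6912 − 24/2 + 1 = 6901.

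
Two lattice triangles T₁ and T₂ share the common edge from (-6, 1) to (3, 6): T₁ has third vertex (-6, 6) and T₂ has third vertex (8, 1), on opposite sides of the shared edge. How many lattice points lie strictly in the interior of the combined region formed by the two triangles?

The union is the simple quadrilateral with vertices (-6, 1), (-6, 6), (3, 6), (8, 1) in order.
By the shoelace formula, twice the signed area is |[(-6)·6 − (-6)·1] + [(-6)·6 − 3·6] + [3·1 − 8·6] + [8·1 − (-6)·1]| = 115, so the area is 115/2.
Summing gcd(|Δx|,|Δy|) over the edges gives the boundary count: gcd(0,5) + gcd(9,0) + gcd(5,5) + gcd(14,0) = 5+9+5+14 = 33.
By Pick's theorem I = A − B/2 + 1 = 115/2 − 33/2 + 1 = 42.

42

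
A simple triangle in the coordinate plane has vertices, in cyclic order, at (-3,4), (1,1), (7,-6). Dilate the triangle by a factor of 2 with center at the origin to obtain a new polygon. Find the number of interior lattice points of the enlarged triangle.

9

By the shoelace formula, twice the signed area is |[(-3)·1 − 1·4] + [1·(-6) − 7·1] + [7·4 − (-3)·(-6)]| = 10, so the area is 5.
The number of boundary lattice points is Σ gcd(|Δx|,|Δy|) = gcd(4,3) + gcd(6,7) + gcd(10,10) = 1+1+10 = 12.
Scaling by 2 multiplies the area by 2² = 4 (so the new area is 20) and multiplies the boundary lattice-point count by 2, giving 24.
By Pick's theorem, the interior count of the dilated polygon is 20 − 24/2 + 1 = 9.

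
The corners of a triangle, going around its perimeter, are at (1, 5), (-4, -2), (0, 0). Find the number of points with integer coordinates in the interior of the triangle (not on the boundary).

8

Using the shoelace formula, 2A = |[1·(-2) − (-4)·5] + [(-4)·0 − 0·(-2)] + [0·5 − 1·0]| = 18, so the area is 9.
The number of boundary lattice points is Σ gcd(|Δx|,|Δy|) = gcd(5,7) + gcd(4,2) + gcd(1,5) = 1+2+1 = 4.
By Pick's theorem A = I + B/2 − 1, so I = 9 − 4/2 + 1 = 8.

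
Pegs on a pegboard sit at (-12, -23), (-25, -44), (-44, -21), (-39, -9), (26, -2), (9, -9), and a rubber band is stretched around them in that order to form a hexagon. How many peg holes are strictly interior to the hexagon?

The shoelace formula gives twice the area as |[(-12)·(-44) − (-25)·(-23)] + [(-25)·(-21) − (-44)·(-44)] + [(-44)·(-9) − (-39)·(-21)] + [(-39)·(-2) − 26·(-9)] + [26·(-9) − 9·(-2)] + [9·(-23) − (-12)·(-9)]| = 2100, so the area is 1050.
Summing gcd(|Δx|,|Δy|) over the edges gives the boundary count: gcd(13,21) + gcd(19,23) + gcd(5,12) + gcd(65,7) + gcd(17,7) + gcd(21,14) = 1+1+1+1+1+7 = 12.
Pick's theorem gives I = A − B/2 + 1 = 1050 − 12/2 + 1 = 1045.

1045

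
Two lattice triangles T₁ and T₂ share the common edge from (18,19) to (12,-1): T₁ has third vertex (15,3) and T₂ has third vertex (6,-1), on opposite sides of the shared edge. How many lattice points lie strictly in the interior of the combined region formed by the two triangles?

73

The union is the simple quadrilateral with vertices (18,19), (15,3), (12,-1), (6,-1) in order.
By the shoelace formula, twice the signed area is |[18·3 − 15·19] + [15·(-1) − 12·3] + [12·(-1) − 6·(-1)] + [6·19 − 18·(-1)]| = 156, so the area is 78.
Summing gcd(|Δx|,|Δy|) over the edges gives the boundary count: gcd(3,16) + gcd(3,4) + gcd(6,0) + gcd(12,20) = 1+1+6+4 = 12.
By Pick's theorem I = A − B/2 + 1 = 78 − 12/2 + 1 = 73.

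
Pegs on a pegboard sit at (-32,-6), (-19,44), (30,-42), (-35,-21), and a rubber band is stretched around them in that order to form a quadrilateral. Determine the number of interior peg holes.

The shoelace formula gives twice the area as |((-32)·44 − (-19)·(-6)) + ((-19)·(-42) − 30·44) + (30·(-21) − (-35)·(-42)) + ((-35)·(-6) − (-32)·(-21))| = 4606, so the area is 2303.
The number of boundary lattice points is Σ gcd(|Δx|,|Δy|) = gcd(13,50) + gcd(49,86) + gcd(65,21) + gcd(3,15) = 1+1+1+3 = 6.
By Pick's theorem A = I + B/2 − 1, so I = 2303 − 6/2 + 1 = 2301.

2301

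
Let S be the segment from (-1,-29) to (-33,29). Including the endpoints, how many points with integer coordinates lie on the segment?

3

The number of lattice points on a segment between lattice points is gcd(|Δx|,|Δy|) + 1 = gcd(32,58) + 1 = 2 + 1 = 3.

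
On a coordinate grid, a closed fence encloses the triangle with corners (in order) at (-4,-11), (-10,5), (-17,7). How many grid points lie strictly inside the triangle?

Using the shoelace formula, 2A = |[(-4)·5 − (-10)·(-11)] + [(-10)·7 − (-17)·5] + [(-17)·(-11) − (-4)·7]| = 100, so the area is 50.
Summing gcd(|Δx|,|Δy|) over the edges gives the boundary count: gcd(6,16) + gcd(7,2) + gcd(13,18) = 2+1+1 = 4.
By Pick's theorem A = I + B/2 − 1, so I = 50 − 4/2 + 1 = 49.

49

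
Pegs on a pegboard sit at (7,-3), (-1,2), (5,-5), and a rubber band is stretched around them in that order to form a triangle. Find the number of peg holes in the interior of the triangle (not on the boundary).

12

By the shoelace formula, twice the signed area is |[7·2 − (-1)·(-3)] + [(-1)·(-5) − 5·2] + [5·(-3) − 7·(-5)]| = 26, so the area is 13.
Summing gcd(|Δx|,|Δy|) over the edges gives the boundary count: gcd(8,5) + gcd(6,7) + gcd(2,2) = 1+1+2 = 4.
By Pick's theorem A = I + B/2 − 1, so I = 13 − 4/2 + 1 = 12.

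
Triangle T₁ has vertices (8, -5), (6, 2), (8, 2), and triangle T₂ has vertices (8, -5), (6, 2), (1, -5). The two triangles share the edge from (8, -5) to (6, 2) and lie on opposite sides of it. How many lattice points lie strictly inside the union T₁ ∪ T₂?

The union is the simple quadrilateral with vertices (8, -5), (8, 2), (6, 2), (1, -5) in order.
By the shoelace formula, twice the signed area is |[8·2 − 8·(-5)] + [8·2 − 6·2] + [6·(-5) − 1·2] + [1·(-5) − 8·(-5)]| = 63, so the area is 63/2.
Along each edge there are gcd(|Δx|,|Δy|)+1 lattice points, so counting each shared vertex once the boundary has gcd(0,7) + gcd(2,0) + gcd(5,7) + gcd(7,0) = 7+2+1+7 = 17.
By Pick's theorem I = A − B/2 + 1 = 63/2 − 17/2 + 1 = 24.

24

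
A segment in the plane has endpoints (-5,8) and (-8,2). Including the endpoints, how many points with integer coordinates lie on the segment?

4

The number of lattice points on a segment between lattice points is gcd(|Δx|,|Δy|) + 1 = gcd(3,6) + 1 = 3 + 1 = 4.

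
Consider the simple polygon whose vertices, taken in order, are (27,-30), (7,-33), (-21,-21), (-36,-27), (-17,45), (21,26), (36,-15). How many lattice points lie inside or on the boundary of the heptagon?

The shoelace formula gives twice the area as |[27·(-33) − 7·(-30)] + [7·(-21) − (-21)·(-33)] + [(-21)·(-27) − (-36)·(-21)] + [(-36)·45 − (-17)·(-27)] + [(-17)·26 − 21·45] + [21·(-15) − 36·26] + [36·(-30) − 27·(-15)]| = 7102, so the area is 3551.
Along each edge there are gcd(|Δx|,|Δy|)+1 lattice points, so counting each shared vertex once the boundary has gcd(20,3) + gcd(28,12) + gcd(15,6) + gcd(19,72) + gcd(38,19) + gcd(15,41) + gcd(9,15) = 1+4+3+1+19+1+3 = 32.
Pick's theorem gives I = A − B/2 + 1 = 3551 − 32/2 + 1 = 3536, so the closed region contains I + B = 3536 + 32 = 3568 lattice points.

3568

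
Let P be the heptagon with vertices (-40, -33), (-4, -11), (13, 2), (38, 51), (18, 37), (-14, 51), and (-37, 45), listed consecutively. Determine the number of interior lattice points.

3611

The shoelace formula gives twice the area as |[(-40)·(-11) − (-4)·(-33)] + [(-4)·2 − 13·(-11)] + [13·51 − 38·2] + [38·37 − 18·51] + [18·51 − (-14)·37] + [(-14)·45 − (-37)·51] + [(-37)·(-33) − (-40)·45]| = 7232, so the area is 3616.
Summing gcd(|Δx|,|Δy|) over the edges gives the boundary count: gcd(36,22) + gcd(17,13) + gcd(25,49) + gcd(20,14) + gcd(32,14) + gcd(23,6) + gcd(3,78) = 2+1+1+2+2+1+3 = 12.
Pick's theorem gives I = A − B/2 + 1 = 3616 − 12/2 + 1 = 3611.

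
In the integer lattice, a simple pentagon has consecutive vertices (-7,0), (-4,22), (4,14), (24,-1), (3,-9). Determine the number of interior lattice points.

By the shoelace formula, twice the signed area is |((-7)·22 − (-4)·0) + ((-4)·14 − 4·22) + (4·(-1) − 24·14) + (24·(-9) − 3·(-1)) + (3·0 − (-7)·(-9))| = 914, so the area is 457.
The number of boundary lattice points is Σ gcd(|Δx|,|Δy|) = gcd(3,22) + gcd(8,8) + gcd(20,15) + gcd(21,8) + gcd(10,9) = 1+8+5+1+1 = 16.
Pick's theorem gives I = A − B/2 + 1 = 457 − 16/2 + 1 = 450.

450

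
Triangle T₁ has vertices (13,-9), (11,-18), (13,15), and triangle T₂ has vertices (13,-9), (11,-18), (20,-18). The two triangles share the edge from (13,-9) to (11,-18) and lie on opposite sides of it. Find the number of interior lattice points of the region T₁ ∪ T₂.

The union is the simple quadrilateral with vertices (13,-9), (13,15), (11,-18), (20,-18) in order.
By the shoelace formula, twice the signed area is |[13·15 − 13·(-9)] + [13·(-18) − 11·15] + [11·(-18) − 20·(-18)] + [20·(-9) − 13·(-18)]| = 129, so the area is 64.5.
The number of boundary lattice points is Σ gcd(|Δx|,|Δy|) = gcd(0,24) + gcd(2,33) + gcd(9,0) + gcd(7,9) = 24+1+9+1 = 35.
By Pick's theorem I = A − B/2 + 1 = 64.5 − 35/2 + 1 = 48.

48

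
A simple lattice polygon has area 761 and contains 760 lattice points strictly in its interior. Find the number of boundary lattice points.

Pick's theorem gives A = I + B/2 − 1, so B = 2(A − I + 1) = 2(761 − 760 + 1) = 4.

4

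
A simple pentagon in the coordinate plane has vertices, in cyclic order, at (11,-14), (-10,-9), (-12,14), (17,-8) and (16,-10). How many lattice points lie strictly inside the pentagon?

Using the shoelace formula, 2A = |(11·(-9) − (-10)·(-14)) + ((-10)·14 − (-12)·(-9)) + ((-12)·(-8) − 17·14) + (17·(-10) − 16·(-8)) + (16·(-14) − 11·(-10))| = 785, so the area is 392.5.
The number of boundary lattice points is Σ gcd(|Δx|,|Δy|) = gcd(21,5) + gcd(2,23) + gcd(29,22) + gcd(1,2) + gcd(5,4) = 1+1+1+1+1 = 5.
Pick's theorem gives I = A − B/2 + 1 = 392.5 − 5/2 + 1 = 391.

391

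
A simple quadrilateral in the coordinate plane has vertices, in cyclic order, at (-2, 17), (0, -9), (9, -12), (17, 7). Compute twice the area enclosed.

669

Using the shoelace formula, 2A = |[(-2)·(-9) − 0·17] + [0·(-12) − 9·(-9)] + [9·7 − 17·(-12)] + [17·17 − (-2)·7]| = 669, so the area is 334.5.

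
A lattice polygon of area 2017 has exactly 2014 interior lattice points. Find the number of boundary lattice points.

8

Pick's theorem gives A = I + B/2 − 1, so B = 2(A − I + 1) = 2(2017 − 2014 + 1) = 8.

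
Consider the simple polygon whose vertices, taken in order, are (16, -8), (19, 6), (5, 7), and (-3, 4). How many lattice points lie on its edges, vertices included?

Along each edge there are gcd(|Δx|,|Δy|)+1 lattice points, so counting each shared vertex once the boundary has gcd(3,14) + gcd(14,1) + gcd(8,3) + gcd(19,12) = 1+1+1+1 = 4.

4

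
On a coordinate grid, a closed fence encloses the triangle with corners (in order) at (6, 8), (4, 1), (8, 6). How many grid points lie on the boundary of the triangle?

4

Along each edge there are gcd(|Δx|,|Δy|)+1 lattice points, so counting each shared vertex once the boundary has gcd(2,7) + gcd(4,5) + gcd(2,2) = 1+1+2 = 4.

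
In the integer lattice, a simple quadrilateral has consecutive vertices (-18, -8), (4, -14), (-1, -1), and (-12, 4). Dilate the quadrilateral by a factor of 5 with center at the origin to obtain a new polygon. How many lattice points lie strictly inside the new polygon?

5201

Using the shoelace formula, 2A = |((-18)·(-14) − 4·(-8)) + (4·(-1) − (-1)·(-14)) + ((-1)·4 − (-12)·(-1)) + ((-12)·(-8) − (-18)·4)| = 418, so the area is 209.
Along each edge there are gcd(|Δx|,|Δy|)+1 lattice points, so counting each shared vertex once the boundary has gcd(22,6) + gcd(5,13) + gcd(11,5) + gcd(6,12) = 2+1+1+6 = 10.
Scaling by 5 multiplies the area by 5² = 25 (so the new area is 5225) and multiplies the boundary lattice-point count by 5, giving 50.
By Pick's theorem, the interior count of the dilated polygon is 5225 − 50/2 + 1 = 5201.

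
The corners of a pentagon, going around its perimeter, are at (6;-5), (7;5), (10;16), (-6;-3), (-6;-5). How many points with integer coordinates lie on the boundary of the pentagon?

17

Summing gcd(|Δx|,|Δy|) over the edges gives the boundary count: gcd(1,10) + gcd(3,11) + gcd(16,19) + gcd(0,2) + gcd(12,0) = 1+1+1+2+12 = 17.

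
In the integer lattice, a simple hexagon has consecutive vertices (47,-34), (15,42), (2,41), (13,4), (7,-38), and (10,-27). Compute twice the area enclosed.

Using the shoelace formula, 2A = |[47·42 − 15·(-34)] + [15·41 − 2·42] + [2·4 − 13·41] + [13·(-38) − 7·4] + [7·(-27) − 10·(-38)] + [10·(-34) − 47·(-27)]| = 3088, so the area is 1544.

3088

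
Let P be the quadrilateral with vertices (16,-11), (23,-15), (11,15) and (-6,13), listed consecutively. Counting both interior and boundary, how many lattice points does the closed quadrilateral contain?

Using the shoelace formula, 2A = |[16·(-15) − 23·(-11)] + [23·15 − 11·(-15)] + [11·13 − (-6)·15] + [(-6)·(-11) − 16·13]| = 614, so the area is 307.
Along each edge there are gcd(|Δx|,|Δy|)+1 lattice points, so counting each shared vertex once the boundary has gcd(7,4) + gcd(12,30) + gcd(17,2) + gcd(22,24) = 1+6+1+2 = 10.
Pick's theorem gives I = A − B/2 + 1 = 307 − 10/2 + 1 = 303, so the closed region contains I + B = 303 + 10 = 313 lattice points.

313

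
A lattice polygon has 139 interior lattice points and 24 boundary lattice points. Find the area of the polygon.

150

By Pick's theorem, A = I + B/2 − 1 = 139 + 24/2 − 1 = 150.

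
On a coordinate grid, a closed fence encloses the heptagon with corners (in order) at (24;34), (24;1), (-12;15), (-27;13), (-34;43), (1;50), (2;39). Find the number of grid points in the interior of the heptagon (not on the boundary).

By the shoelace formula, twice the signed area is |(24·1 − 24·34) + (24·15 − (-12)·1) + ((-12)·13 − (-27)·15) + ((-27)·43 − (-34)·13) + ((-34)·50 − 1·43) + (1·39 − 2·50) + (2·34 − 24·39)| = 3562, so the area is 1781.
Along each edge there are gcd(|Δx|,|Δy|)+1 lattice points, so counting each shared vertex once the boundary has gcd(0,33) + gcd(36,14) + gcd(15,2) + gcd(7,30) + gcd(35,7) + gcd(1,11) + gcd(22,5) = 33+2+1+1+7+1+1 = 46.
Pick's theorem gives I = A − B/2 + 1 = 1781 − 46/2 + 1 = 1759.

1759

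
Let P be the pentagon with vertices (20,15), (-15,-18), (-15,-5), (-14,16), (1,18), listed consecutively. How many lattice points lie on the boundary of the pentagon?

Along each edge there are gcd(|Δx|,|Δy|)+1 lattice points, so counting each shared vertex once the boundary has gcd(35,33) + gcd(0,13) + gcd(1,21) + gcd(15,2) + gcd(19,3) = 1+13+1+1+1 = 17.

17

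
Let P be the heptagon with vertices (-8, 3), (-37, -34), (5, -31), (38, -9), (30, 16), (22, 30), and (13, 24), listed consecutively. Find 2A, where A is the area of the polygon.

By the shoelace formula, twice the signed area is |((-8)·(-34) − (-37)·3) + ((-37)·(-31) − 5·(-34)) + (5·(-9) − 38·(-31)) + (38·16 − 30·(-9)) + (30·30 − 22·16) + (22·24 − 13·30) + (13·3 − (-8)·24)| = 4628, so the area is 2314.

4628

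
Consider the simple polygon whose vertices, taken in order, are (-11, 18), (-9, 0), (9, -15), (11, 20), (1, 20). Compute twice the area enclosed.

1080

Using the shoelace formula, 2A = |[(-11)·0 − (-9)·18] + [(-9)·(-15) − 9·0] + [9·20 − 11·(-15)] + [11·20 − 1·20] + [1·18 − (-11)·20]| = 1080, so the area is 540.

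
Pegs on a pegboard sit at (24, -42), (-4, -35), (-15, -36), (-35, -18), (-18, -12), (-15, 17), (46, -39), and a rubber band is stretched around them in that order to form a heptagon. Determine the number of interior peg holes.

1975

Using the shoelace formula, 2A = |[24·(-35) − (-4)·(-42)] + [(-4)·(-36) − (-15)·(-35)] + [(-15)·(-18) − (-35)·(-36)] + [(-35)·(-12) − (-18)·(-18)] + [(-18)·17 − (-15)·(-12)] + [(-15)·(-39) − 46·17] + [46·(-42) − 24·(-39)]| = 3962, so the area is 1981.
The number of boundary lattice points is Σ gcd(|Δx|,|Δy|) = gcd(28,7) + gcd(11,1) + gcd(20,18) + gcd(17,6) + gcd(3,29) + gcd(61,56) + gcd(22,3) = 7+1+2+1+1+1+1 = 14.
By Pick's theorem A = I + B/2 − 1, so I = 1981 − 14/2 + 1 = 1975.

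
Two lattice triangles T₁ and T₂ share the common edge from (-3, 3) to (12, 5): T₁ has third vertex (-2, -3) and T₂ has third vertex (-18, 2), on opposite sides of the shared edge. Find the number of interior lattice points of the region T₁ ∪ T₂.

51

The union is the simple quadrilateral with vertices (-3, 3), (-2, -3), (12, 5), (-18, 2) in order.
By the shoelace formula, twice the signed area is |[(-3)·(-3) − (-2)·3] + [(-2)·5 − 12·(-3)] + [12·2 − (-18)·5] + [(-18)·3 − (-3)·2]| = 107, so the area is 107/2.
The number of boundary lattice points is Σ gcd(|Δx|,|Δy|) = gcd(1,6) + gcd(14,8) + gcd(30,3) + gcd(15,1) = 1+2+3+1 = 7.
By Pick's theorem I = A − B/2 + 1 = 107/2 − 7/2 + 1 = 51.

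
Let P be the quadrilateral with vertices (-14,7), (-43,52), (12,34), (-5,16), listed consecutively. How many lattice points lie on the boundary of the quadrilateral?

12

The number of boundary lattice points is Σ gcd(|Δx|,|Δy|) = gcd(29,45) + gcd(55,18) + gcd(17,18) + gcd(9,9) = 1+1+1+9 = 12.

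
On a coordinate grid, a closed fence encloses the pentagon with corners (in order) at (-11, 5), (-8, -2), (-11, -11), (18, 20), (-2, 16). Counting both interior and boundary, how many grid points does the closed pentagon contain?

306

The shoelace formula gives twice the area as |[(-11)·(-2) − (-8)·5] + [(-8)·(-11) − (-11)·(-2)] + [(-11)·20 − 18·(-11)] + [18·16 − (-2)·20] + [(-2)·5 − (-11)·16]| = 600, so the area is 300.
Along each edge there are gcd(|Δx|,|Δy|)+1 lattice points, so counting each shared vertex once the boundary has gcd(3,7) + gcd(3,9) + gcd(29,31) + gcd(20,4) + gcd(9,11) = 1+3+1+4+1 = 10.
Pick's theorem gives I = A − B/2 + 1 = 300 − 10/2 + 1 = 296, so the closed region contains I + B = 296 + 10 = 306 lattice points.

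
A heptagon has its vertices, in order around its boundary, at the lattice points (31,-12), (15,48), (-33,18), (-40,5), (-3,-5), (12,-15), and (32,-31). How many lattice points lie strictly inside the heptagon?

The shoelace formula gives twice the area as |(31·48 − 15·(-12)) + (15·18 − (-33)·48) + ((-33)·5 − (-40)·18) + ((-40)·(-5) − (-3)·5) + ((-3)·(-15) − 12·(-5)) + (12·(-31) − 32·(-15)) + (32·(-12) − 31·(-31))| = 5082, so the area is 2541.
Summing gcd(|Δx|,|Δy|) over the edges gives the boundary count: gcd(16,60) + gcd(48,30) + gcd(7,13) + gcd(37,10) + gcd(15,10) + gcd(20,16) + gcd(1,19) = 4+6+1+1+5+4+1 = 22.
Pick's theorem gives I = A − B/2 + 1 = 2541 − 22/2 + 1 = 2531.

2531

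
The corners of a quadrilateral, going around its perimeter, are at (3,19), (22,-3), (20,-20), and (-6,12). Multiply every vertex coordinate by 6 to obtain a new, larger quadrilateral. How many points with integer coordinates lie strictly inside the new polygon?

15052

By the shoelace formula, twice the signed area is |(3·(-3) − 22·19) + (22·(-20) − 20·(-3)) + (20·12 − (-6)·(-20)) + ((-6)·19 − 3·12)| = 837, so the area is 837/2.
The number of boundary lattice points is Σ gcd(|Δx|,|Δy|) = gcd(19,22) + gcd(2,17) + gcd(26,32) + gcd(9,7) = 1+1+2+1 = 5.
Scaling by 6 multiplies the area by 6² = 36 (so the new area is 15066) and multiplies the boundary lattice-point count by 6, giving 30.
By Pick's theorem, the interior count of the dilated polygon is 15066 − 30/2 + 1 = 15052.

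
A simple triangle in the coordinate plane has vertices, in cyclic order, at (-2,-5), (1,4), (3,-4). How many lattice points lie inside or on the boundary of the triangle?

25

Using the shoelace formula, 2A = |[(-2)·4 − 1·(-5)] + [1·(-4) − 3·4] + [3·(-5) − (-2)·(-4)]| = 42, so the area is 21.
The number of boundary lattice points is Σ gcd(|Δx|,|Δy|) = gcd(3,9) + gcd(2,8) + gcd(5,1) = 3+2+1 = 6.
Pick's theorem gives I = A − B/2 + 1 = 21 − 6/2 + 1 = 19, so the closed region contains I + B = 19 + 6 = 25 lattice points.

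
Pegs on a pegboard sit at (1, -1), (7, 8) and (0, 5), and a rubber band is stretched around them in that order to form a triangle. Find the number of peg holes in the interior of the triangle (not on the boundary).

21

Using the shoelace formula, 2A = |[1·8 − 7·(-1)] + [7·5 − 0·8] + [0·(-1) − 1·5]| = 45, so the area is 22.5.
The number of boundary lattice points is Σ gcd(|Δx|,|Δy|) = gcd(6,9) + gcd(7,3) + gcd(1,6) = 3+1+1 = 5.
Pick's theorem gives I = A − B/2 + 1 = 22.5 − 5/2 + 1 = 21.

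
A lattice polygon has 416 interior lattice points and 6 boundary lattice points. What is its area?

By Pick's theorem, A = I + B/2 − 1 = 416 + 6/2 − 1 = 418.

418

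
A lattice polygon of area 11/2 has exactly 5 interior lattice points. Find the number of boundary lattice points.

Pick's theorem gives A = I + B/2 − 1, so B = 2(A − I + 1) = 2(11/2 − 5 + 1) = 3.

3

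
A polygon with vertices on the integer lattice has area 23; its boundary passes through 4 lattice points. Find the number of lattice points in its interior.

Pick's theorem A = I + B/2 − 1 rearranges to I = A − B/2 + 1 = 23 − 4/2 + 1 = 22.

22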